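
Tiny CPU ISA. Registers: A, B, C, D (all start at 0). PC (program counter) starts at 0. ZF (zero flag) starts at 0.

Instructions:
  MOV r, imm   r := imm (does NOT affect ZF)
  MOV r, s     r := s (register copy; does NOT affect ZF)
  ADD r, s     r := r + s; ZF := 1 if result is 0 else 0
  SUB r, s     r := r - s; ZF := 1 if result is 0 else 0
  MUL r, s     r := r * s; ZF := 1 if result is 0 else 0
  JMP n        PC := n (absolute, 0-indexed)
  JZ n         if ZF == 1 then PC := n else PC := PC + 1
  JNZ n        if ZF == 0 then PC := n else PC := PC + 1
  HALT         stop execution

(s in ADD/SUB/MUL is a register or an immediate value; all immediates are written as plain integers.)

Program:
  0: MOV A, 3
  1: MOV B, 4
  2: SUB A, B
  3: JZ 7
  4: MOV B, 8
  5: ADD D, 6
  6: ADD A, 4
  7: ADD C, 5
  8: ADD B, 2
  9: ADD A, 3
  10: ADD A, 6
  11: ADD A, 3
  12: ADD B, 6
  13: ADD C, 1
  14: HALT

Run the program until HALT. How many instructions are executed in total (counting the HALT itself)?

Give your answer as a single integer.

Step 1: PC=0 exec 'MOV A, 3'. After: A=3 B=0 C=0 D=0 ZF=0 PC=1
Step 2: PC=1 exec 'MOV B, 4'. After: A=3 B=4 C=0 D=0 ZF=0 PC=2
Step 3: PC=2 exec 'SUB A, B'. After: A=-1 B=4 C=0 D=0 ZF=0 PC=3
Step 4: PC=3 exec 'JZ 7'. After: A=-1 B=4 C=0 D=0 ZF=0 PC=4
Step 5: PC=4 exec 'MOV B, 8'. After: A=-1 B=8 C=0 D=0 ZF=0 PC=5
Step 6: PC=5 exec 'ADD D, 6'. After: A=-1 B=8 C=0 D=6 ZF=0 PC=6
Step 7: PC=6 exec 'ADD A, 4'. After: A=3 B=8 C=0 D=6 ZF=0 PC=7
Step 8: PC=7 exec 'ADD C, 5'. After: A=3 B=8 C=5 D=6 ZF=0 PC=8
Step 9: PC=8 exec 'ADD B, 2'. After: A=3 B=10 C=5 D=6 ZF=0 PC=9
Step 10: PC=9 exec 'ADD A, 3'. After: A=6 B=10 C=5 D=6 ZF=0 PC=10
Step 11: PC=10 exec 'ADD A, 6'. After: A=12 B=10 C=5 D=6 ZF=0 PC=11
Step 12: PC=11 exec 'ADD A, 3'. After: A=15 B=10 C=5 D=6 ZF=0 PC=12
Step 13: PC=12 exec 'ADD B, 6'. After: A=15 B=16 C=5 D=6 ZF=0 PC=13
Step 14: PC=13 exec 'ADD C, 1'. After: A=15 B=16 C=6 D=6 ZF=0 PC=14
Step 15: PC=14 exec 'HALT'. After: A=15 B=16 C=6 D=6 ZF=0 PC=14 HALTED
Total instructions executed: 15

Answer: 15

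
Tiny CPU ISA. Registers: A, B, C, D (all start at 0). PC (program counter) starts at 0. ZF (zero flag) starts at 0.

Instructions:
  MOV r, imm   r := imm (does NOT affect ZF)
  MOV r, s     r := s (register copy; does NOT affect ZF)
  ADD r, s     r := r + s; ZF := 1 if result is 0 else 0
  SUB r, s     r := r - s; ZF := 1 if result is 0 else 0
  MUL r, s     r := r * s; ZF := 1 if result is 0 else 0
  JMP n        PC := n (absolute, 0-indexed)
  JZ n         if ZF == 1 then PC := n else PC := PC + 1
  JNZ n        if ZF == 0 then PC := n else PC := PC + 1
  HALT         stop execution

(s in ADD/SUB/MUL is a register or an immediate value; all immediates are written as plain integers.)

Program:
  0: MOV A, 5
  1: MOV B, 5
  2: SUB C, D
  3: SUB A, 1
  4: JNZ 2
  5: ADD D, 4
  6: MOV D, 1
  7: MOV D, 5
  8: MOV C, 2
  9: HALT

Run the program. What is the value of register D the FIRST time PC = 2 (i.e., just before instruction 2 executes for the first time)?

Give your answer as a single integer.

Step 1: PC=0 exec 'MOV A, 5'. After: A=5 B=0 C=0 D=0 ZF=0 PC=1
Step 2: PC=1 exec 'MOV B, 5'. After: A=5 B=5 C=0 D=0 ZF=0 PC=2
First time PC=2: D=0

0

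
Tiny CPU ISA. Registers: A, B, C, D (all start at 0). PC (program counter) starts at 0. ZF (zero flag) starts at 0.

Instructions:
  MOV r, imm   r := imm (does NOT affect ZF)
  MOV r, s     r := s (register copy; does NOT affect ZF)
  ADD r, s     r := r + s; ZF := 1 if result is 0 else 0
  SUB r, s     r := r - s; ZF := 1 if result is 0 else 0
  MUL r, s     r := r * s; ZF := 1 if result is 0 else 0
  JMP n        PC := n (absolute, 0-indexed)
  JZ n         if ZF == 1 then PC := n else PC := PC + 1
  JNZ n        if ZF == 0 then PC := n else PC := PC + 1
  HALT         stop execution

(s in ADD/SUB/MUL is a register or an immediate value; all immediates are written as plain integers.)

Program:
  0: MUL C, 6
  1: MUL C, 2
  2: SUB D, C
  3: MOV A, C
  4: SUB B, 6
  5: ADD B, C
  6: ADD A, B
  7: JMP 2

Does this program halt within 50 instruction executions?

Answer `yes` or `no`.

Answer: no

Derivation:
Step 1: PC=0 exec 'MUL C, 6'. After: A=0 B=0 C=0 D=0 ZF=1 PC=1
Step 2: PC=1 exec 'MUL C, 2'. After: A=0 B=0 C=0 D=0 ZF=1 PC=2
Step 3: PC=2 exec 'SUB D, C'. After: A=0 B=0 C=0 D=0 ZF=1 PC=3
Step 4: PC=3 exec 'MOV A, C'. After: A=0 B=0 C=0 D=0 ZF=1 PC=4
Step 5: PC=4 exec 'SUB B, 6'. After: A=0 B=-6 C=0 D=0 ZF=0 PC=5
Step 6: PC=5 exec 'ADD B, C'. After: A=0 B=-6 C=0 D=0 ZF=0 PC=6
Step 7: PC=6 exec 'ADD A, B'. After: A=-6 B=-6 C=0 D=0 ZF=0 PC=7
Step 8: PC=7 exec 'JMP 2'. After: A=-6 B=-6 C=0 D=0 ZF=0 PC=2
Step 9: PC=2 exec 'SUB D, C'. After: A=-6 B=-6 C=0 D=0 ZF=1 PC=3
Step 10: PC=3 exec 'MOV A, C'. After: A=0 B=-6 C=0 D=0 ZF=1 PC=4
Step 11: PC=4 exec 'SUB B, 6'. After: A=0 B=-12 C=0 D=0 ZF=0 PC=5
Step 12: PC=5 exec 'ADD B, C'. After: A=0 B=-12 C=0 D=0 ZF=0 PC=6
Step 13: PC=6 exec 'ADD A, B'. After: A=-12 B=-12 C=0 D=0 ZF=0 PC=7
Step 14: PC=7 exec 'JMP 2'. After: A=-12 B=-12 C=0 D=0 ZF=0 PC=2
Step 15: PC=2 exec 'SUB D, C'. After: A=-12 B=-12 C=0 D=0 ZF=1 PC=3
After 50 steps: not halted. PC revisits the same instructions with no path to HALT; will never halt.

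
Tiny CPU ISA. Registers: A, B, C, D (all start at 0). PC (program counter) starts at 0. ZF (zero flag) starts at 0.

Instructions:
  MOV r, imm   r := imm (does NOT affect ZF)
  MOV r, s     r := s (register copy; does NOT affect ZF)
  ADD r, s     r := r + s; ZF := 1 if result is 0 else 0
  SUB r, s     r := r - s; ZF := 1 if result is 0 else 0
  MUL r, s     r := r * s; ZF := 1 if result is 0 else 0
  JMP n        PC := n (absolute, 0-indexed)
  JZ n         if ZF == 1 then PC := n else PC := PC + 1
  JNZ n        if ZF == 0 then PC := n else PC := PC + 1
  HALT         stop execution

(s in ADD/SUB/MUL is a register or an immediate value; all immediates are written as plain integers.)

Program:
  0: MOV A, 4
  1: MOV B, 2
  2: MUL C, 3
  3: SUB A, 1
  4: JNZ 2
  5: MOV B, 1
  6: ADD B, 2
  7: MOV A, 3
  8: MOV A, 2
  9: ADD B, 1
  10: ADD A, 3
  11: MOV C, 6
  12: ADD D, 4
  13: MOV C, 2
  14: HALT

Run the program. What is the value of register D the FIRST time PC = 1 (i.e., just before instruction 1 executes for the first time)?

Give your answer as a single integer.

Step 1: PC=0 exec 'MOV A, 4'. After: A=4 B=0 C=0 D=0 ZF=0 PC=1
First time PC=1: D=0

0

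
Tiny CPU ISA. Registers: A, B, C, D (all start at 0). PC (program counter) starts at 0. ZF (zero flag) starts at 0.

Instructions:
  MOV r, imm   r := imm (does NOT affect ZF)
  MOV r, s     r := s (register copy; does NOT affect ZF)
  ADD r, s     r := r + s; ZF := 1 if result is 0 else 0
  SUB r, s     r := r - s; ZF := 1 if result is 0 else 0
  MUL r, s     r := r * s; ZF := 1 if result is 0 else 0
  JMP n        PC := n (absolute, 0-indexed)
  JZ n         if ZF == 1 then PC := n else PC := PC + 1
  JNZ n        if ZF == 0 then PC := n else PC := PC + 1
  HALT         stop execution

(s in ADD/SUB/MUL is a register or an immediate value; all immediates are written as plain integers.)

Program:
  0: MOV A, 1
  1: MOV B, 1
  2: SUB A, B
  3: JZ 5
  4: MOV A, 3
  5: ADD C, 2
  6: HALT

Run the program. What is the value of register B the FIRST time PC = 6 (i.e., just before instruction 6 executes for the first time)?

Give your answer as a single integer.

Step 1: PC=0 exec 'MOV A, 1'. After: A=1 B=0 C=0 D=0 ZF=0 PC=1
Step 2: PC=1 exec 'MOV B, 1'. After: A=1 B=1 C=0 D=0 ZF=0 PC=2
Step 3: PC=2 exec 'SUB A, B'. After: A=0 B=1 C=0 D=0 ZF=1 PC=3
Step 4: PC=3 exec 'JZ 5'. After: A=0 B=1 C=0 D=0 ZF=1 PC=5
Step 5: PC=5 exec 'ADD C, 2'. After: A=0 B=1 C=2 D=0 ZF=0 PC=6
First time PC=6: B=1

1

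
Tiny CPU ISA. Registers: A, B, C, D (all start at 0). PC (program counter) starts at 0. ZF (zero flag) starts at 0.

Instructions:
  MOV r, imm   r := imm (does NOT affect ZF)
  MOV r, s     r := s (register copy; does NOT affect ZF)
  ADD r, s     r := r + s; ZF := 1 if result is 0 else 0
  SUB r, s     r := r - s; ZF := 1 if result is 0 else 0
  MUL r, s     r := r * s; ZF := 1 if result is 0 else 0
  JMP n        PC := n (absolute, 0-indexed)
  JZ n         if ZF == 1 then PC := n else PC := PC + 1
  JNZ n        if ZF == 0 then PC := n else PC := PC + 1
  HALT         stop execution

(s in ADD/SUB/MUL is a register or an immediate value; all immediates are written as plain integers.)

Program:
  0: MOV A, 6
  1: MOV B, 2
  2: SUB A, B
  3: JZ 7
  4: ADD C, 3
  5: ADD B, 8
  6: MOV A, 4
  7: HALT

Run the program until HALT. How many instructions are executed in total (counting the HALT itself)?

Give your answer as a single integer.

Answer: 8

Derivation:
Step 1: PC=0 exec 'MOV A, 6'. After: A=6 B=0 C=0 D=0 ZF=0 PC=1
Step 2: PC=1 exec 'MOV B, 2'. After: A=6 B=2 C=0 D=0 ZF=0 PC=2
Step 3: PC=2 exec 'SUB A, B'. After: A=4 B=2 C=0 D=0 ZF=0 PC=3
Step 4: PC=3 exec 'JZ 7'. After: A=4 B=2 C=0 D=0 ZF=0 PC=4
Step 5: PC=4 exec 'ADD C, 3'. After: A=4 B=2 C=3 D=0 ZF=0 PC=5
Step 6: PC=5 exec 'ADD B, 8'. After: A=4 B=10 C=3 D=0 ZF=0 PC=6
Step 7: PC=6 exec 'MOV A, 4'. After: A=4 B=10 C=3 D=0 ZF=0 PC=7
Step 8: PC=7 exec 'HALT'. After: A=4 B=10 C=3 D=0 ZF=0 PC=7 HALTED
Total instructions executed: 8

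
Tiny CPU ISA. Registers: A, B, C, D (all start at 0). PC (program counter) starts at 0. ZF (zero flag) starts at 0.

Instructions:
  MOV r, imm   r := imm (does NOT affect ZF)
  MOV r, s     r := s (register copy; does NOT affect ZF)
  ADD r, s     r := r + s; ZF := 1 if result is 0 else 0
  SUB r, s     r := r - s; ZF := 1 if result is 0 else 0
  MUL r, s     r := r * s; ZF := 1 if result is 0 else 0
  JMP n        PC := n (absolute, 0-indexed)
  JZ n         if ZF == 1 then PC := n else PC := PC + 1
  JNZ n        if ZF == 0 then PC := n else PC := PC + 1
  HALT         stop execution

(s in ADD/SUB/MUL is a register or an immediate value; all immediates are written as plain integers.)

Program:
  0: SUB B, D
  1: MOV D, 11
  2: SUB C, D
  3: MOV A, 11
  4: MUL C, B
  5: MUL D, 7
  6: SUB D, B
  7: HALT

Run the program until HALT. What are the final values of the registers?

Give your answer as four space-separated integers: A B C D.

Answer: 11 0 0 77

Derivation:
Step 1: PC=0 exec 'SUB B, D'. After: A=0 B=0 C=0 D=0 ZF=1 PC=1
Step 2: PC=1 exec 'MOV D, 11'. After: A=0 B=0 C=0 D=11 ZF=1 PC=2
Step 3: PC=2 exec 'SUB C, D'. After: A=0 B=0 C=-11 D=11 ZF=0 PC=3
Step 4: PC=3 exec 'MOV A, 11'. After: A=11 B=0 C=-11 D=11 ZF=0 PC=4
Step 5: PC=4 exec 'MUL C, B'. After: A=11 B=0 C=0 D=11 ZF=1 PC=5
Step 6: PC=5 exec 'MUL D, 7'. After: A=11 B=0 C=0 D=77 ZF=0 PC=6
Step 7: PC=6 exec 'SUB D, B'. After: A=11 B=0 C=0 D=77 ZF=0 PC=7
Step 8: PC=7 exec 'HALT'. After: A=11 B=0 C=0 D=77 ZF=0 PC=7 HALTED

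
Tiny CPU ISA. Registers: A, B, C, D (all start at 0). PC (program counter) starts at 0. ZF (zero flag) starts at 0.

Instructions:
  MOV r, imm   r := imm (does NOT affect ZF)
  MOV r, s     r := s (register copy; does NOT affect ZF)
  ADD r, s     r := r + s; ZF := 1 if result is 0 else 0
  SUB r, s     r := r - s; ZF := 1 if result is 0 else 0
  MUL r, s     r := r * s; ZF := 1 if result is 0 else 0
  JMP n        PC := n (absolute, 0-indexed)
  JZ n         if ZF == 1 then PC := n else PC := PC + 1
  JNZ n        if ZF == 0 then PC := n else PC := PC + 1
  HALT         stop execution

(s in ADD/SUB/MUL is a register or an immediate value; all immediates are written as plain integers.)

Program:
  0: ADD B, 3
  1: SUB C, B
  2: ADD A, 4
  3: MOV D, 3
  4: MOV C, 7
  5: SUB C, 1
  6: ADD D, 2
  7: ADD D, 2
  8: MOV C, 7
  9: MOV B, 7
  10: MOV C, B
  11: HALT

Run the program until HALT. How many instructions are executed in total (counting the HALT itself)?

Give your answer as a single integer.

Step 1: PC=0 exec 'ADD B, 3'. After: A=0 B=3 C=0 D=0 ZF=0 PC=1
Step 2: PC=1 exec 'SUB C, B'. After: A=0 B=3 C=-3 D=0 ZF=0 PC=2
Step 3: PC=2 exec 'ADD A, 4'. After: A=4 B=3 C=-3 D=0 ZF=0 PC=3
Step 4: PC=3 exec 'MOV D, 3'. After: A=4 B=3 C=-3 D=3 ZF=0 PC=4
Step 5: PC=4 exec 'MOV C, 7'. After: A=4 B=3 C=7 D=3 ZF=0 PC=5
Step 6: PC=5 exec 'SUB C, 1'. After: A=4 B=3 C=6 D=3 ZF=0 PC=6
Step 7: PC=6 exec 'ADD D, 2'. After: A=4 B=3 C=6 D=5 ZF=0 PC=7
Step 8: PC=7 exec 'ADD D, 2'. After: A=4 B=3 C=6 D=7 ZF=0 PC=8
Step 9: PC=8 exec 'MOV C, 7'. After: A=4 B=3 C=7 D=7 ZF=0 PC=9
Step 10: PC=9 exec 'MOV B, 7'. After: A=4 B=7 C=7 D=7 ZF=0 PC=10
Step 11: PC=10 exec 'MOV C, B'. After: A=4 B=7 C=7 D=7 ZF=0 PC=11
Step 12: PC=11 exec 'HALT'. After: A=4 B=7 C=7 D=7 ZF=0 PC=11 HALTED
Total instructions executed: 12

Answer: 12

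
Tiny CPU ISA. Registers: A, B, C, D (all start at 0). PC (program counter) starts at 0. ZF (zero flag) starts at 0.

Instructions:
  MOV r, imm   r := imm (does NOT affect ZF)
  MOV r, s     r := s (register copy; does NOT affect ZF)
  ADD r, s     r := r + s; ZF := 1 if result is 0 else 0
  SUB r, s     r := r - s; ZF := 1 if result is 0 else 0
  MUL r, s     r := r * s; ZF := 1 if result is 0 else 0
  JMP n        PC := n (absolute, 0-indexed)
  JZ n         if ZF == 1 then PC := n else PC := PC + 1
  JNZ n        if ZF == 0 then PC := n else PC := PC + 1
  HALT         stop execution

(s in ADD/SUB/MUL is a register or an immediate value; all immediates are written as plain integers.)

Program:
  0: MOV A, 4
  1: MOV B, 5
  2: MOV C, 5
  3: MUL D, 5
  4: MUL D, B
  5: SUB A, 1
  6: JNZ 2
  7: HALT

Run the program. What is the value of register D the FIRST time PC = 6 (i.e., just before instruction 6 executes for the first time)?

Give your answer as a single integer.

Step 1: PC=0 exec 'MOV A, 4'. After: A=4 B=0 C=0 D=0 ZF=0 PC=1
Step 2: PC=1 exec 'MOV B, 5'. After: A=4 B=5 C=0 D=0 ZF=0 PC=2
Step 3: PC=2 exec 'MOV C, 5'. After: A=4 B=5 C=5 D=0 ZF=0 PC=3
Step 4: PC=3 exec 'MUL D, 5'. After: A=4 B=5 C=5 D=0 ZF=1 PC=4
Step 5: PC=4 exec 'MUL D, B'. After: A=4 B=5 C=5 D=0 ZF=1 PC=5
Step 6: PC=5 exec 'SUB A, 1'. After: A=3 B=5 C=5 D=0 ZF=0 PC=6
First time PC=6: D=0

0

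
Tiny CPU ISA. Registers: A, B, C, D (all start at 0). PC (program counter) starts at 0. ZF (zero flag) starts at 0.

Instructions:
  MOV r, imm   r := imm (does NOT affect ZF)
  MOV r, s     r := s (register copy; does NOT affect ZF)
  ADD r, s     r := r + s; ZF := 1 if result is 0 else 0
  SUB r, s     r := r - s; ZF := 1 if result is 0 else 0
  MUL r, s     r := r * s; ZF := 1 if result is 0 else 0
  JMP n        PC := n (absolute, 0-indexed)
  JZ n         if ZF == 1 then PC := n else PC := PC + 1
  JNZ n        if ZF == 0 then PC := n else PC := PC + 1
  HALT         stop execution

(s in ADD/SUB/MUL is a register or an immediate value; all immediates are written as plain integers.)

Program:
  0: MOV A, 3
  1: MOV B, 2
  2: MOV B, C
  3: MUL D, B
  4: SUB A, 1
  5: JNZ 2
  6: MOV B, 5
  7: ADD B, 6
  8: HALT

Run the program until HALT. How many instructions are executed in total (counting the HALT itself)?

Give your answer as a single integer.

Step 1: PC=0 exec 'MOV A, 3'. After: A=3 B=0 C=0 D=0 ZF=0 PC=1
Step 2: PC=1 exec 'MOV B, 2'. After: A=3 B=2 C=0 D=0 ZF=0 PC=2
Step 3: PC=2 exec 'MOV B, C'. After: A=3 B=0 C=0 D=0 ZF=0 PC=3
Step 4: PC=3 exec 'MUL D, B'. After: A=3 B=0 C=0 D=0 ZF=1 PC=4
Step 5: PC=4 exec 'SUB A, 1'. After: A=2 B=0 C=0 D=0 ZF=0 PC=5
Step 6: PC=5 exec 'JNZ 2'. After: A=2 B=0 C=0 D=0 ZF=0 PC=2
Step 7: PC=2 exec 'MOV B, C'. After: A=2 B=0 C=0 D=0 ZF=0 PC=3
Step 8: PC=3 exec 'MUL D, B'. After: A=2 B=0 C=0 D=0 ZF=1 PC=4
Step 9: PC=4 exec 'SUB A, 1'. After: A=1 B=0 C=0 D=0 ZF=0 PC=5
Step 10: PC=5 exec 'JNZ 2'. After: A=1 B=0 C=0 D=0 ZF=0 PC=2
Step 11: PC=2 exec 'MOV B, C'. After: A=1 B=0 C=0 D=0 ZF=0 PC=3
Step 12: PC=3 exec 'MUL D, B'. After: A=1 B=0 C=0 D=0 ZF=1 PC=4
Step 13: PC=4 exec 'SUB A, 1'. After: A=0 B=0 C=0 D=0 ZF=1 PC=5
Step 14: PC=5 exec 'JNZ 2'. After: A=0 B=0 C=0 D=0 ZF=1 PC=6
Step 15: PC=6 exec 'MOV B, 5'. After: A=0 B=5 C=0 D=0 ZF=1 PC=7
Step 16: PC=7 exec 'ADD B, 6'. After: A=0 B=11 C=0 D=0 ZF=0 PC=8
Step 17: PC=8 exec 'HALT'. After: A=0 B=11 C=0 D=0 ZF=0 PC=8 HALTED
Total instructions executed: 17

Answer: 17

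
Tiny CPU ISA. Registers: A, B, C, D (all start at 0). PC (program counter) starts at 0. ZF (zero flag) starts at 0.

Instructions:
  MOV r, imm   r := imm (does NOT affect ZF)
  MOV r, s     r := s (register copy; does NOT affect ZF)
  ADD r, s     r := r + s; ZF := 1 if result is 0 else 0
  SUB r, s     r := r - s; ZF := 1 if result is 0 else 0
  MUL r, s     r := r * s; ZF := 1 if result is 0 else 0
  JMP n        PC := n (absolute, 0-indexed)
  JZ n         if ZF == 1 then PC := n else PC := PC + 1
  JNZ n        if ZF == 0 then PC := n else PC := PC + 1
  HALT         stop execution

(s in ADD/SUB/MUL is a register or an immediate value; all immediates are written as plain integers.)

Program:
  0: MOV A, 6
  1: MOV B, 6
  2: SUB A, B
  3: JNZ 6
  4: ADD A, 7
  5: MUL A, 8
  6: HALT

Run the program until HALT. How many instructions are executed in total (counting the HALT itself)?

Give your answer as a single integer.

Answer: 7

Derivation:
Step 1: PC=0 exec 'MOV A, 6'. After: A=6 B=0 C=0 D=0 ZF=0 PC=1
Step 2: PC=1 exec 'MOV B, 6'. After: A=6 B=6 C=0 D=0 ZF=0 PC=2
Step 3: PC=2 exec 'SUB A, B'. After: A=0 B=6 C=0 D=0 ZF=1 PC=3
Step 4: PC=3 exec 'JNZ 6'. After: A=0 B=6 C=0 D=0 ZF=1 PC=4
Step 5: PC=4 exec 'ADD A, 7'. After: A=7 B=6 C=0 D=0 ZF=0 PC=5
Step 6: PC=5 exec 'MUL A, 8'. After: A=56 B=6 C=0 D=0 ZF=0 PC=6
Step 7: PC=6 exec 'HALT'. After: A=56 B=6 C=0 D=0 ZF=0 PC=6 HALTED
Total instructions executed: 7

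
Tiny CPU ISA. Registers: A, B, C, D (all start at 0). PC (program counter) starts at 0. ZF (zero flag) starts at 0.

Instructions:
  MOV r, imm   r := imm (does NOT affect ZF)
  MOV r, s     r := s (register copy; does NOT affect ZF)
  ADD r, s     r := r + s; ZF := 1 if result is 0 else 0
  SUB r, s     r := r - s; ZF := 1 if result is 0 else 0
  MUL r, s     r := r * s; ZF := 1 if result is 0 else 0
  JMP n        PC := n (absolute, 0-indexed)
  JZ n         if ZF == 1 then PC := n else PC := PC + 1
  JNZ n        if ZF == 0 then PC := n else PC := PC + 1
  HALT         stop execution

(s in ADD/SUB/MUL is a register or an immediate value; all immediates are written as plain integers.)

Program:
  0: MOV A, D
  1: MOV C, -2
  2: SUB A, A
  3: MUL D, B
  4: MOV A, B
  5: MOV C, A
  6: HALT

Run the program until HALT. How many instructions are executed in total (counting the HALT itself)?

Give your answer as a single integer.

Answer: 7

Derivation:
Step 1: PC=0 exec 'MOV A, D'. After: A=0 B=0 C=0 D=0 ZF=0 PC=1
Step 2: PC=1 exec 'MOV C, -2'. After: A=0 B=0 C=-2 D=0 ZF=0 PC=2
Step 3: PC=2 exec 'SUB A, A'. After: A=0 B=0 C=-2 D=0 ZF=1 PC=3
Step 4: PC=3 exec 'MUL D, B'. After: A=0 B=0 C=-2 D=0 ZF=1 PC=4
Step 5: PC=4 exec 'MOV A, B'. After: A=0 B=0 C=-2 D=0 ZF=1 PC=5
Step 6: PC=5 exec 'MOV C, A'. After: A=0 B=0 C=0 D=0 ZF=1 PC=6
Step 7: PC=6 exec 'HALT'. After: A=0 B=0 C=0 D=0 ZF=1 PC=6 HALTED
Total instructions executed: 7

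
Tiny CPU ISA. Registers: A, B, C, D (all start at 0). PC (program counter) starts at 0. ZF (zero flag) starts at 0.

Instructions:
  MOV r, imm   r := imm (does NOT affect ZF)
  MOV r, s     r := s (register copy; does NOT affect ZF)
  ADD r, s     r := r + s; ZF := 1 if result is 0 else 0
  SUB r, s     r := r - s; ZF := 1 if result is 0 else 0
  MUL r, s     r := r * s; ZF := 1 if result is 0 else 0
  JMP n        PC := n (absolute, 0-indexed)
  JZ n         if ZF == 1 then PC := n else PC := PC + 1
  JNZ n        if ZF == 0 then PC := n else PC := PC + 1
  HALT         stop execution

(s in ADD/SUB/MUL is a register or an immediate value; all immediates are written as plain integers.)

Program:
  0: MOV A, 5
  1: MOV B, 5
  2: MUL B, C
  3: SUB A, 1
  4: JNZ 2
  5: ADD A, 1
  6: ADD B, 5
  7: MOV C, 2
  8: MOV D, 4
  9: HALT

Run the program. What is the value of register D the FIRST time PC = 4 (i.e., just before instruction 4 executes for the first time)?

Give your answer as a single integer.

Step 1: PC=0 exec 'MOV A, 5'. After: A=5 B=0 C=0 D=0 ZF=0 PC=1
Step 2: PC=1 exec 'MOV B, 5'. After: A=5 B=5 C=0 D=0 ZF=0 PC=2
Step 3: PC=2 exec 'MUL B, C'. After: A=5 B=0 C=0 D=0 ZF=1 PC=3
Step 4: PC=3 exec 'SUB A, 1'. After: A=4 B=0 C=0 D=0 ZF=0 PC=4
First time PC=4: D=0

0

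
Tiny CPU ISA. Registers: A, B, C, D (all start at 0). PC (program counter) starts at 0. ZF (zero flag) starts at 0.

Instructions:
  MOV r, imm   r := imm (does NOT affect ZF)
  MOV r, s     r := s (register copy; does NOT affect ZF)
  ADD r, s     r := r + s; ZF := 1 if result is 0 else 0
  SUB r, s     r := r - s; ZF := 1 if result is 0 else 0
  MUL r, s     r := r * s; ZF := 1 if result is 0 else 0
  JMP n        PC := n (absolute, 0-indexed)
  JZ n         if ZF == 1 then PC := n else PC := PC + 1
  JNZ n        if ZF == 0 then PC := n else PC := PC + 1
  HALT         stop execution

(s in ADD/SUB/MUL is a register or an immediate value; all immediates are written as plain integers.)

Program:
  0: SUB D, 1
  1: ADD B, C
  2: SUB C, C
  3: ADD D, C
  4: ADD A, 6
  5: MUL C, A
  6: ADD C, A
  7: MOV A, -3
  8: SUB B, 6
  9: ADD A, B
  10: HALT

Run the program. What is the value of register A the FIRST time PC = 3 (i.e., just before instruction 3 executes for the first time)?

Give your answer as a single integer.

Step 1: PC=0 exec 'SUB D, 1'. After: A=0 B=0 C=0 D=-1 ZF=0 PC=1
Step 2: PC=1 exec 'ADD B, C'. After: A=0 B=0 C=0 D=-1 ZF=1 PC=2
Step 3: PC=2 exec 'SUB C, C'. After: A=0 B=0 C=0 D=-1 ZF=1 PC=3
First time PC=3: A=0

0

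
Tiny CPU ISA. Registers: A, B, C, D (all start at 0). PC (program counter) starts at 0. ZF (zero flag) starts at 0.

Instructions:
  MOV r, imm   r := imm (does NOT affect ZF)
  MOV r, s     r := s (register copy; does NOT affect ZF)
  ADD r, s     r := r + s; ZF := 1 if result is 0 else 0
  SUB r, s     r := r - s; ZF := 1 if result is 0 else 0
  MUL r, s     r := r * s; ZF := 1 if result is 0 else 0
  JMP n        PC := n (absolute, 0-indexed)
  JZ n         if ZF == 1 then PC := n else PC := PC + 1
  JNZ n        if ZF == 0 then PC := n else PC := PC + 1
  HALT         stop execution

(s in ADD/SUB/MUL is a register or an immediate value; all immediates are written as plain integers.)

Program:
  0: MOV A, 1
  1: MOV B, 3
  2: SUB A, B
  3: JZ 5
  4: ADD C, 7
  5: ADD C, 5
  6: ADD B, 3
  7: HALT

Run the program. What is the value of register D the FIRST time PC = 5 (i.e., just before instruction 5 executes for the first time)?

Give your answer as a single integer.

Step 1: PC=0 exec 'MOV A, 1'. After: A=1 B=0 C=0 D=0 ZF=0 PC=1
Step 2: PC=1 exec 'MOV B, 3'. After: A=1 B=3 C=0 D=0 ZF=0 PC=2
Step 3: PC=2 exec 'SUB A, B'. After: A=-2 B=3 C=0 D=0 ZF=0 PC=3
Step 4: PC=3 exec 'JZ 5'. After: A=-2 B=3 C=0 D=0 ZF=0 PC=4
Step 5: PC=4 exec 'ADD C, 7'. After: A=-2 B=3 C=7 D=0 ZF=0 PC=5
First time PC=5: D=0

0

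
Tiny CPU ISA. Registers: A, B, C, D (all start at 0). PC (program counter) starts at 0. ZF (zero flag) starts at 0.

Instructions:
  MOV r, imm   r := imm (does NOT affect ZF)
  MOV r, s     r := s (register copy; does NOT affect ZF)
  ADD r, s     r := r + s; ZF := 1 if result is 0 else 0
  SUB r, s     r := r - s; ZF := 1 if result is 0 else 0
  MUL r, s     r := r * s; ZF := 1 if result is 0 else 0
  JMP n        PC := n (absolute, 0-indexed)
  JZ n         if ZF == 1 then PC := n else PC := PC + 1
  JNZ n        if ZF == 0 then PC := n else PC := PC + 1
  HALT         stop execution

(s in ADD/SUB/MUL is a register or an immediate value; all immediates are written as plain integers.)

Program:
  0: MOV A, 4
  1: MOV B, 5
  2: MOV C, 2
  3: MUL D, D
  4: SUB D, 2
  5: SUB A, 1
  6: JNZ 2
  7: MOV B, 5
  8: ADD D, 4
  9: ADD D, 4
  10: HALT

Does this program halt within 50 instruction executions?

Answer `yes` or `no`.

Step 1: PC=0 exec 'MOV A, 4'. After: A=4 B=0 C=0 D=0 ZF=0 PC=1
Step 2: PC=1 exec 'MOV B, 5'. After: A=4 B=5 C=0 D=0 ZF=0 PC=2
Step 3: PC=2 exec 'MOV C, 2'. After: A=4 B=5 C=2 D=0 ZF=0 PC=3
Step 4: PC=3 exec 'MUL D, D'. After: A=4 B=5 C=2 D=0 ZF=1 PC=4
Step 5: PC=4 exec 'SUB D, 2'. After: A=4 B=5 C=2 D=-2 ZF=0 PC=5
Step 6: PC=5 exec 'SUB A, 1'. After: A=3 B=5 C=2 D=-2 ZF=0 PC=6
Step 7: PC=6 exec 'JNZ 2'. After: A=3 B=5 C=2 D=-2 ZF=0 PC=2
Step 8: PC=2 exec 'MOV C, 2'. After: A=3 B=5 C=2 D=-2 ZF=0 PC=3
Step 9: PC=3 exec 'MUL D, D'. After: A=3 B=5 C=2 D=4 ZF=0 PC=4
Step 10: PC=4 exec 'SUB D, 2'. After: A=3 B=5 C=2 D=2 ZF=0 PC=5
Step 11: PC=5 exec 'SUB A, 1'. After: A=2 B=5 C=2 D=2 ZF=0 PC=6
Step 12: PC=6 exec 'JNZ 2'. After: A=2 B=5 C=2 D=2 ZF=0 PC=2
Step 13: PC=2 exec 'MOV C, 2'. After: A=2 B=5 C=2 D=2 ZF=0 PC=3
Step 14: PC=3 exec 'MUL D, D'. After: A=2 B=5 C=2 D=4 ZF=0 PC=4
Step 15: PC=4 exec 'SUB D, 2'. After: A=2 B=5 C=2 D=2 ZF=0 PC=5
Step 16: PC=5 exec 'SUB A, 1'. After: A=1 B=5 C=2 D=2 ZF=0 PC=6
Step 17: PC=6 exec 'JNZ 2'. After: A=1 B=5 C=2 D=2 ZF=0 PC=2
Step 18: PC=2 exec 'MOV C, 2'. After: A=1 B=5 C=2 D=2 ZF=0 PC=3
Step 19: PC=3 exec 'MUL D, D'. After: A=1 B=5 C=2 D=4 ZF=0 PC=4
Step 20: PC=4 exec 'SUB D, 2'. After: A=1 B=5 C=2 D=2 ZF=0 PC=5
Step 21: PC=5 exec 'SUB A, 1'. After: A=0 B=5 C=2 D=2 ZF=1 PC=6
Step 22: PC=6 exec 'JNZ 2'. After: A=0 B=5 C=2 D=2 ZF=1 PC=7
Step 23: PC=7 exec 'MOV B, 5'. After: A=0 B=5 C=2 D=2 ZF=1 PC=8
Step 24: PC=8 exec 'ADD D, 4'. After: A=0 B=5 C=2 D=6 ZF=0 PC=9
Step 25: PC=9 exec 'ADD D, 4'. After: A=0 B=5 C=2 D=10 ZF=0 PC=10
Step 26: PC=10 exec 'HALT'. After: A=0 B=5 C=2 D=10 ZF=0 PC=10 HALTED

Answer: yes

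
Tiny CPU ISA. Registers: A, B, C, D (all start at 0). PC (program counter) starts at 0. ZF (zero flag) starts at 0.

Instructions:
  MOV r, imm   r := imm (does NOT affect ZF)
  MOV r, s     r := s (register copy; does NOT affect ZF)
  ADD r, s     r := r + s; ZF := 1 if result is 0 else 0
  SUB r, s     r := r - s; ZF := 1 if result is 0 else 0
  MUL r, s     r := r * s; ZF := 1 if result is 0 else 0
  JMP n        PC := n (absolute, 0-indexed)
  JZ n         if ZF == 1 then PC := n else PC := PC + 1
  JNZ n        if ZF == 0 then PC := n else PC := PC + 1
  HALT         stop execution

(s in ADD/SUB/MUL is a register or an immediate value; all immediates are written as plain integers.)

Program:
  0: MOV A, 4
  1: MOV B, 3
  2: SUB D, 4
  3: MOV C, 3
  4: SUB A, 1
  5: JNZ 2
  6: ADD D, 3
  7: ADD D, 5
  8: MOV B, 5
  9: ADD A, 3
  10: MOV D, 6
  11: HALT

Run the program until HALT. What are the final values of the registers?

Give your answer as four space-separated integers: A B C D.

Step 1: PC=0 exec 'MOV A, 4'. After: A=4 B=0 C=0 D=0 ZF=0 PC=1
Step 2: PC=1 exec 'MOV B, 3'. After: A=4 B=3 C=0 D=0 ZF=0 PC=2
Step 3: PC=2 exec 'SUB D, 4'. After: A=4 B=3 C=0 D=-4 ZF=0 PC=3
Step 4: PC=3 exec 'MOV C, 3'. After: A=4 B=3 C=3 D=-4 ZF=0 PC=4
Step 5: PC=4 exec 'SUB A, 1'. After: A=3 B=3 C=3 D=-4 ZF=0 PC=5
Step 6: PC=5 exec 'JNZ 2'. After: A=3 B=3 C=3 D=-4 ZF=0 PC=2
Step 7: PC=2 exec 'SUB D, 4'. After: A=3 B=3 C=3 D=-8 ZF=0 PC=3
Step 8: PC=3 exec 'MOV C, 3'. After: A=3 B=3 C=3 D=-8 ZF=0 PC=4
Step 9: PC=4 exec 'SUB A, 1'. After: A=2 B=3 C=3 D=-8 ZF=0 PC=5
Step 10: PC=5 exec 'JNZ 2'. After: A=2 B=3 C=3 D=-8 ZF=0 PC=2
Step 11: PC=2 exec 'SUB D, 4'. After: A=2 B=3 C=3 D=-12 ZF=0 PC=3
Step 12: PC=3 exec 'MOV C, 3'. After: A=2 B=3 C=3 D=-12 ZF=0 PC=4
Step 13: PC=4 exec 'SUB A, 1'. After: A=1 B=3 C=3 D=-12 ZF=0 PC=5
Step 14: PC=5 exec 'JNZ 2'. After: A=1 B=3 C=3 D=-12 ZF=0 PC=2
Step 15: PC=2 exec 'SUB D, 4'. After: A=1 B=3 C=3 D=-16 ZF=0 PC=3
Step 16: PC=3 exec 'MOV C, 3'. After: A=1 B=3 C=3 D=-16 ZF=0 PC=4
Step 17: PC=4 exec 'SUB A, 1'. After: A=0 B=3 C=3 D=-16 ZF=1 PC=5
Step 18: PC=5 exec 'JNZ 2'. After: A=0 B=3 C=3 D=-16 ZF=1 PC=6
Step 19: PC=6 exec 'ADD D, 3'. After: A=0 B=3 C=3 D=-13 ZF=0 PC=7
Step 20: PC=7 exec 'ADD D, 5'. After: A=0 B=3 C=3 D=-8 ZF=0 PC=8
Step 21: PC=8 exec 'MOV B, 5'. After: A=0 B=5 C=3 D=-8 ZF=0 PC=9
Step 22: PC=9 exec 'ADD A, 3'. After: A=3 B=5 C=3 D=-8 ZF=0 PC=10
Step 23: PC=10 exec 'MOV D, 6'. After: A=3 B=5 C=3 D=6 ZF=0 PC=11
Step 24: PC=11 exec 'HALT'. After: A=3 B=5 C=3 D=6 ZF=0 PC=11 HALTED

Answer: 3 5 3 6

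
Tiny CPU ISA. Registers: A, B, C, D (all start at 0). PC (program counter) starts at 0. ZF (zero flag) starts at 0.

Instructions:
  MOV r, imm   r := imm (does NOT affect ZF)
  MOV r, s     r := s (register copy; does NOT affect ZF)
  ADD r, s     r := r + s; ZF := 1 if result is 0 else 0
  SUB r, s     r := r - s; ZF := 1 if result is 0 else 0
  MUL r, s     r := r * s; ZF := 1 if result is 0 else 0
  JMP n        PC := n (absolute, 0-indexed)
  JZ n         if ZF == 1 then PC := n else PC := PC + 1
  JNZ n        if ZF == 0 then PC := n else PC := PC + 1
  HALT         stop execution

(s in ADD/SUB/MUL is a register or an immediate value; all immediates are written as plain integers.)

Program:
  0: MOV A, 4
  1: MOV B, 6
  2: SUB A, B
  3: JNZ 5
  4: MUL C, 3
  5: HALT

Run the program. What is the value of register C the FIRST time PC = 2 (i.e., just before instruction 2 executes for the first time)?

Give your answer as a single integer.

Step 1: PC=0 exec 'MOV A, 4'. After: A=4 B=0 C=0 D=0 ZF=0 PC=1
Step 2: PC=1 exec 'MOV B, 6'. After: A=4 B=6 C=0 D=0 ZF=0 PC=2
First time PC=2: C=0

0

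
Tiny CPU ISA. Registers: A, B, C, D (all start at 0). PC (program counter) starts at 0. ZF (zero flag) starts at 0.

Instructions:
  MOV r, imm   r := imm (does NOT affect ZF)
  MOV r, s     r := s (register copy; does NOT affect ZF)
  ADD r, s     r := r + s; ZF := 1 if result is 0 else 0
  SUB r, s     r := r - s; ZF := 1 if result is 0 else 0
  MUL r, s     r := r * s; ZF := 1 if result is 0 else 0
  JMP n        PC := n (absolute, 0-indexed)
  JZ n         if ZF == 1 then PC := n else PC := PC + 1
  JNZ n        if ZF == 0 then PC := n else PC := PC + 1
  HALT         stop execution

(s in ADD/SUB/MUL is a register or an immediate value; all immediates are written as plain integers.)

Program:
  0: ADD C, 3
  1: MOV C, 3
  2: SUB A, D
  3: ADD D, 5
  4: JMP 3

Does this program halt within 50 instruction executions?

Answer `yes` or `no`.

Answer: no

Derivation:
Step 1: PC=0 exec 'ADD C, 3'. After: A=0 B=0 C=3 D=0 ZF=0 PC=1
Step 2: PC=1 exec 'MOV C, 3'. After: A=0 B=0 C=3 D=0 ZF=0 PC=2
Step 3: PC=2 exec 'SUB A, D'. After: A=0 B=0 C=3 D=0 ZF=1 PC=3
Step 4: PC=3 exec 'ADD D, 5'. After: A=0 B=0 C=3 D=5 ZF=0 PC=4
Step 5: PC=4 exec 'JMP 3'. After: A=0 B=0 C=3 D=5 ZF=0 PC=3
Step 6: PC=3 exec 'ADD D, 5'. After: A=0 B=0 C=3 D=10 ZF=0 PC=4
Step 7: PC=4 exec 'JMP 3'. After: A=0 B=0 C=3 D=10 ZF=0 PC=3
Step 8: PC=3 exec 'ADD D, 5'. After: A=0 B=0 C=3 D=15 ZF=0 PC=4
Step 9: PC=4 exec 'JMP 3'. After: A=0 B=0 C=3 D=15 ZF=0 PC=3
Step 10: PC=3 exec 'ADD D, 5'. After: A=0 B=0 C=3 D=20 ZF=0 PC=4
Step 11: PC=4 exec 'JMP 3'. After: A=0 B=0 C=3 D=20 ZF=0 PC=3
Step 12: PC=3 exec 'ADD D, 5'. After: A=0 B=0 C=3 D=25 ZF=0 PC=4
Step 13: PC=4 exec 'JMP 3'. After: A=0 B=0 C=3 D=25 ZF=0 PC=3
Step 14: PC=3 exec 'ADD D, 5'. After: A=0 B=0 C=3 D=30 ZF=0 PC=4
Step 15: PC=4 exec 'JMP 3'. After: A=0 B=0 C=3 D=30 ZF=0 PC=3
After 50 steps: not halted. PC revisits the same instructions with no path to HALT; will never halt.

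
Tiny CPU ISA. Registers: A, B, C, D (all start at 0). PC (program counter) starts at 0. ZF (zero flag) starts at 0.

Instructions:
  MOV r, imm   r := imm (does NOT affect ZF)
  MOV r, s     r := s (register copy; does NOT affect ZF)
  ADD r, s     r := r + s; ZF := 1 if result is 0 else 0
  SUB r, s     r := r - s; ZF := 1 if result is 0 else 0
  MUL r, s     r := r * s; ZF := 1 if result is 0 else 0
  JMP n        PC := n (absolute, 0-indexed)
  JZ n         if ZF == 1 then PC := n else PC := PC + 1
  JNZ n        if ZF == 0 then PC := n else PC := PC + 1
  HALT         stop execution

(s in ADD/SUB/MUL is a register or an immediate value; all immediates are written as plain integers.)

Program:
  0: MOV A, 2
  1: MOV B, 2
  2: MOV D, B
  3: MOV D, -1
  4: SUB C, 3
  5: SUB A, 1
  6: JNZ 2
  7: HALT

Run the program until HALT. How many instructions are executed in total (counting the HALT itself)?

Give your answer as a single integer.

Answer: 13

Derivation:
Step 1: PC=0 exec 'MOV A, 2'. After: A=2 B=0 C=0 D=0 ZF=0 PC=1
Step 2: PC=1 exec 'MOV B, 2'. After: A=2 B=2 C=0 D=0 ZF=0 PC=2
Step 3: PC=2 exec 'MOV D, B'. After: A=2 B=2 C=0 D=2 ZF=0 PC=3
Step 4: PC=3 exec 'MOV D, -1'. After: A=2 B=2 C=0 D=-1 ZF=0 PC=4
Step 5: PC=4 exec 'SUB C, 3'. After: A=2 B=2 C=-3 D=-1 ZF=0 PC=5
Step 6: PC=5 exec 'SUB A, 1'. After: A=1 B=2 C=-3 D=-1 ZF=0 PC=6
Step 7: PC=6 exec 'JNZ 2'. After: A=1 B=2 C=-3 D=-1 ZF=0 PC=2
Step 8: PC=2 exec 'MOV D, B'. After: A=1 B=2 C=-3 D=2 ZF=0 PC=3
Step 9: PC=3 exec 'MOV D, -1'. After: A=1 B=2 C=-3 D=-1 ZF=0 PC=4
Step 10: PC=4 exec 'SUB C, 3'. After: A=1 B=2 C=-6 D=-1 ZF=0 PC=5
Step 11: PC=5 exec 'SUB A, 1'. After: A=0 B=2 C=-6 D=-1 ZF=1 PC=6
Step 12: PC=6 exec 'JNZ 2'. After: A=0 B=2 C=-6 D=-1 ZF=1 PC=7
Step 13: PC=7 exec 'HALT'. After: A=0 B=2 C=-6 D=-1 ZF=1 PC=7 HALTED
Total instructions executed: 13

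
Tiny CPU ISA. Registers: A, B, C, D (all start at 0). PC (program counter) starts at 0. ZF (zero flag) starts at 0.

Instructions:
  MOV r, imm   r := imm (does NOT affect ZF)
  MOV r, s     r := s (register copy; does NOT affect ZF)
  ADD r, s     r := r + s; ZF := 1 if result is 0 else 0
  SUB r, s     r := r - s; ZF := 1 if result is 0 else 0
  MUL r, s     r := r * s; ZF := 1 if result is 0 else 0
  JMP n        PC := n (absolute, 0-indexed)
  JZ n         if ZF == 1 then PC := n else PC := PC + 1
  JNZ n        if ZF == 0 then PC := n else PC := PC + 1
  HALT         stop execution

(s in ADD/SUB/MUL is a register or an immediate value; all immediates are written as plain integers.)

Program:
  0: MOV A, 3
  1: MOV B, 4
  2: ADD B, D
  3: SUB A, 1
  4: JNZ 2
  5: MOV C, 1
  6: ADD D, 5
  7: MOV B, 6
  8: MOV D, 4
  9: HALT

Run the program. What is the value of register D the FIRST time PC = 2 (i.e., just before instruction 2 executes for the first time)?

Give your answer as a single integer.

Step 1: PC=0 exec 'MOV A, 3'. After: A=3 B=0 C=0 D=0 ZF=0 PC=1
Step 2: PC=1 exec 'MOV B, 4'. After: A=3 B=4 C=0 D=0 ZF=0 PC=2
First time PC=2: D=0

0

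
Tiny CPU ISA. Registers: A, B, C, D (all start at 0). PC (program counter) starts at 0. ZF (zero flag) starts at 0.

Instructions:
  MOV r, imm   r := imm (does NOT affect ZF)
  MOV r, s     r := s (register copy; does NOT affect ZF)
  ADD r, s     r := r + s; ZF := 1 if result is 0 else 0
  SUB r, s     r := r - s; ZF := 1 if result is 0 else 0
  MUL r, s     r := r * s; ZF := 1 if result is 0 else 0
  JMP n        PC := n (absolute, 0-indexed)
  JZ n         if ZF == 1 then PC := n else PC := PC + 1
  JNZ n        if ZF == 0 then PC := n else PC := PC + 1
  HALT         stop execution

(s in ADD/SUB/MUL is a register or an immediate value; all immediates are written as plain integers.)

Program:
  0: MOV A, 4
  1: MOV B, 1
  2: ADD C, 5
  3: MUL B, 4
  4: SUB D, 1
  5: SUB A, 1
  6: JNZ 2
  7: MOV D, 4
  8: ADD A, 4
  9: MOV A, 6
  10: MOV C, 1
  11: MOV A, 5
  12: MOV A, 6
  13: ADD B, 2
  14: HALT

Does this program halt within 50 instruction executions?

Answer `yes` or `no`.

Answer: yes

Derivation:
Step 1: PC=0 exec 'MOV A, 4'. After: A=4 B=0 C=0 D=0 ZF=0 PC=1
Step 2: PC=1 exec 'MOV B, 1'. After: A=4 B=1 C=0 D=0 ZF=0 PC=2
Step 3: PC=2 exec 'ADD C, 5'. After: A=4 B=1 C=5 D=0 ZF=0 PC=3
Step 4: PC=3 exec 'MUL B, 4'. After: A=4 B=4 C=5 D=0 ZF=0 PC=4
Step 5: PC=4 exec 'SUB D, 1'. After: A=4 B=4 C=5 D=-1 ZF=0 PC=5
Step 6: PC=5 exec 'SUB A, 1'. After: A=3 B=4 C=5 D=-1 ZF=0 PC=6
Step 7: PC=6 exec 'JNZ 2'. After: A=3 B=4 C=5 D=-1 ZF=0 PC=2
Step 8: PC=2 exec 'ADD C, 5'. After: A=3 B=4 C=10 D=-1 ZF=0 PC=3
Step 9: PC=3 exec 'MUL B, 4'. After: A=3 B=16 C=10 D=-1 ZF=0 PC=4
Step 10: PC=4 exec 'SUB D, 1'. After: A=3 B=16 C=10 D=-2 ZF=0 PC=5
Step 11: PC=5 exec 'SUB A, 1'. After: A=2 B=16 C=10 D=-2 ZF=0 PC=6
Step 12: PC=6 exec 'JNZ 2'. After: A=2 B=16 C=10 D=-2 ZF=0 PC=2
Step 13: PC=2 exec 'ADD C, 5'. After: A=2 B=16 C=15 D=-2 ZF=0 PC=3
Step 14: PC=3 exec 'MUL B, 4'. After: A=2 B=64 C=15 D=-2 ZF=0 PC=4
Step 15: PC=4 exec 'SUB D, 1'. After: A=2 B=64 C=15 D=-3 ZF=0 PC=5
Step 16: PC=5 exec 'SUB A, 1'. After: A=1 B=64 C=15 D=-3 ZF=0 PC=6
Step 17: PC=6 exec 'JNZ 2'. After: A=1 B=64 C=15 D=-3 ZF=0 PC=2
Step 18: PC=2 exec 'ADD C, 5'. After: A=1 B=64 C=20 D=-3 ZF=0 PC=3
Step 19: PC=3 exec 'MUL B, 4'. After: A=1 B=256 C=20 D=-3 ZF=0 PC=4
Step 20: PC=4 exec 'SUB D, 1'. After: A=1 B=256 C=20 D=-4 ZF=0 PC=5
Step 21: PC=5 exec 'SUB A, 1'. After: A=0 B=256 C=20 D=-4 ZF=1 PC=6
Step 22: PC=6 exec 'JNZ 2'. After: A=0 B=256 C=20 D=-4 ZF=1 PC=7
Step 23: PC=7 exec 'MOV D, 4'. After: A=0 B=256 C=20 D=4 ZF=1 PC=8
Step 24: PC=8 exec 'ADD A, 4'. After: A=4 B=256 C=20 D=4 ZF=0 PC=9
Step 25: PC=9 exec 'MOV A, 6'. After: A=6 B=256 C=20 D=4 ZF=0 PC=10
Step 26: PC=10 exec 'MOV C, 1'. After: A=6 B=256 C=1 D=4 ZF=0 PC=11
Step 27: PC=11 exec 'MOV A, 5'. After: A=5 B=256 C=1 D=4 ZF=0 PC=12
Step 28: PC=12 exec 'MOV A, 6'. After: A=6 B=256 C=1 D=4 ZF=0 PC=13
Step 29: PC=13 exec 'ADD B, 2'. After: A=6 B=258 C=1 D=4 ZF=0 PC=14
Step 30: PC=14 exec 'HALT'. After: A=6 B=258 C=1 D=4 ZF=0 PC=14 HALTED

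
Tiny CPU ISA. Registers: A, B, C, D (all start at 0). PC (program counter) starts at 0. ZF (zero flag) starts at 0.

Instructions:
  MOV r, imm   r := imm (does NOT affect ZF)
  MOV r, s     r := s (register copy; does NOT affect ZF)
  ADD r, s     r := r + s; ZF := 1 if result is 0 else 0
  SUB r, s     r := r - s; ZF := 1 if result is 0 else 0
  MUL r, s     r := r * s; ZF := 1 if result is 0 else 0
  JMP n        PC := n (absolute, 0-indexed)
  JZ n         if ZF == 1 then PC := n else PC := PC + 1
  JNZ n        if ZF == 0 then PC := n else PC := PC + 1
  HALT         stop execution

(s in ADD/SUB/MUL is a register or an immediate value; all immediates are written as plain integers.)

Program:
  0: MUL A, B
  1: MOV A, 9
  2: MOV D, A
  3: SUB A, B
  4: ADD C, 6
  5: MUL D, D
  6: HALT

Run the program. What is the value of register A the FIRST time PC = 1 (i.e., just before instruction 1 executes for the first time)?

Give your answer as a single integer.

Step 1: PC=0 exec 'MUL A, B'. After: A=0 B=0 C=0 D=0 ZF=1 PC=1
First time PC=1: A=0

0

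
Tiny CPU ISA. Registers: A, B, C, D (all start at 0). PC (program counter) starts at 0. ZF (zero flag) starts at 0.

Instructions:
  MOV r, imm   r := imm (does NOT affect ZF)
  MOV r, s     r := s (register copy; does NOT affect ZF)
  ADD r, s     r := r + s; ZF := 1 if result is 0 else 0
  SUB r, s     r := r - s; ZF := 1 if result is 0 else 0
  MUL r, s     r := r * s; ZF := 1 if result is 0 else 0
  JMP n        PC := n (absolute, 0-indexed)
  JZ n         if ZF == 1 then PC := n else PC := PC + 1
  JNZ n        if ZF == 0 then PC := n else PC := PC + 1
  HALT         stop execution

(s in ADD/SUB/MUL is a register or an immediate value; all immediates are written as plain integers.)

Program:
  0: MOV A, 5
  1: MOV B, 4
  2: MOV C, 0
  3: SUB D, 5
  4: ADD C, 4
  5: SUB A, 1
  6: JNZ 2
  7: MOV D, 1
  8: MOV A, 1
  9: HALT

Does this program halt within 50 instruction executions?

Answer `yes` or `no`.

Answer: yes

Derivation:
Step 1: PC=0 exec 'MOV A, 5'. After: A=5 B=0 C=0 D=0 ZF=0 PC=1
Step 2: PC=1 exec 'MOV B, 4'. After: A=5 B=4 C=0 D=0 ZF=0 PC=2
Step 3: PC=2 exec 'MOV C, 0'. After: A=5 B=4 C=0 D=0 ZF=0 PC=3
Step 4: PC=3 exec 'SUB D, 5'. After: A=5 B=4 C=0 D=-5 ZF=0 PC=4
Step 5: PC=4 exec 'ADD C, 4'. After: A=5 B=4 C=4 D=-5 ZF=0 PC=5
Step 6: PC=5 exec 'SUB A, 1'. After: A=4 B=4 C=4 D=-5 ZF=0 PC=6
Step 7: PC=6 exec 'JNZ 2'. After: A=4 B=4 C=4 D=-5 ZF=0 PC=2
Step 8: PC=2 exec 'MOV C, 0'. After: A=4 B=4 C=0 D=-5 ZF=0 PC=3
Step 9: PC=3 exec 'SUB D, 5'. After: A=4 B=4 C=0 D=-10 ZF=0 PC=4
Step 10: PC=4 exec 'ADD C, 4'. After: A=4 B=4 C=4 D=-10 ZF=0 PC=5
Step 11: PC=5 exec 'SUB A, 1'. After: A=3 B=4 C=4 D=-10 ZF=0 PC=6
Step 12: PC=6 exec 'JNZ 2'. After: A=3 B=4 C=4 D=-10 ZF=0 PC=2
Step 13: PC=2 exec 'MOV C, 0'. After: A=3 B=4 C=0 D=-10 ZF=0 PC=3
Step 14: PC=3 exec 'SUB D, 5'. After: A=3 B=4 C=0 D=-15 ZF=0 PC=4
Step 15: PC=4 exec 'ADD C, 4'. After: A=3 B=4 C=4 D=-15 ZF=0 PC=5
Step 16: PC=5 exec 'SUB A, 1'. After: A=2 B=4 C=4 D=-15 ZF=0 PC=6
Step 17: PC=6 exec 'JNZ 2'. After: A=2 B=4 C=4 D=-15 ZF=0 PC=2
Step 18: PC=2 exec 'MOV C, 0'. After: A=2 B=4 C=0 D=-15 ZF=0 PC=3
Step 19: PC=3 exec 'SUB D, 5'. After: A=2 B=4 C=0 D=-20 ZF=0 PC=4
Step 20: PC=4 exec 'ADD C, 4'. After: A=2 B=4 C=4 D=-20 ZF=0 PC=5
Step 21: PC=5 exec 'SUB A, 1'. After: A=1 B=4 C=4 D=-20 ZF=0 PC=6
Step 22: PC=6 exec 'JNZ 2'. After: A=1 B=4 C=4 D=-20 ZF=0 PC=2
Step 23: PC=2 exec 'MOV C, 0'. After: A=1 B=4 C=0 D=-20 ZF=0 PC=3
Step 24: PC=3 exec 'SUB D, 5'. After: A=1 B=4 C=0 D=-25 ZF=0 PC=4
Step 25: PC=4 exec 'ADD C, 4'. After: A=1 B=4 C=4 D=-25 ZF=0 PC=5
Step 26: PC=5 exec 'SUB A, 1'. After: A=0 B=4 C=4 D=-25 ZF=1 PC=6
Step 27: PC=6 exec 'JNZ 2'. After: A=0 B=4 C=4 D=-25 ZF=1 PC=7
Step 28: PC=7 exec 'MOV D, 1'. After: A=0 B=4 C=4 D=1 ZF=1 PC=8
Step 29: PC=8 exec 'MOV A, 1'. After: A=1 B=4 C=4 D=1 ZF=1 PC=9
Step 30: PC=9 exec 'HALT'. After: A=1 B=4 C=4 D=1 ZF=1 PC=9 HALTED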